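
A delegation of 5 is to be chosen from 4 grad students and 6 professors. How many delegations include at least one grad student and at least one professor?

Unrestricted: C(10,5) = 252 ways to pick any 5 of the 10.
Selections missing a whole group: no grad students → C(6,5) = 6; no professors → C(4,5) = 0.
Both groups omitted at once is impossible, so 252 − 6 = 246.

246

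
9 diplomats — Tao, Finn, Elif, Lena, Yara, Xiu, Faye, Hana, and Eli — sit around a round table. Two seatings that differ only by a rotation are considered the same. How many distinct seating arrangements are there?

Fix one person's seat to break rotational symmetry; the remaining 8 people can be arranged in (8)! = 40320 ways.

40320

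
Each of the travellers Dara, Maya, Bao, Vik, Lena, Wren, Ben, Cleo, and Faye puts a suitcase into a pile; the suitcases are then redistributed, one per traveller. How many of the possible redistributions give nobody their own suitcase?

133496

This is the derangement count D_9: permutations of 9 items with no fixed point.
By inclusion–exclusion this is Σ_{j=0}^{9} (−1)^j C(9,j)·(9−j)!.
Computing: 362880 − 362880 + 181440 − 60480 + 15120 − 3024 + 504 − 72 + 9 − 1 = 133496.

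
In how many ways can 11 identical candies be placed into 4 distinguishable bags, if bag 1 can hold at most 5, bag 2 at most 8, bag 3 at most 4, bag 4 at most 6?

180

Without the upper bounds there are C(14,3) = 364 ways to split 11 among 4 bags.
Subtract solutions that violate a single cap (substitute x_i' = x_i − (cap_i+1)): x_1 ≥ 6 gives C(8,3) = 56; x_2 ≥ 9 gives C(5,3) = 10; x_3 ≥ 5 gives C(9,3) = 84; x_4 ≥ 7 gives C(7,3) = 35. Together 185.
Add back pairs where two caps are both exceeded: 0 + 1 + 0 + 0 + 0 + 0 = 1.
By inclusion–exclusion the count is 364 − 185 + 1 = 180.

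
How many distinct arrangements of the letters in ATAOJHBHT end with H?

With the last slot taken by H, it remains to arrange the other 8 letters (ATAOJBHT).
Those 8 letters have A appearing twice and T appearing twice, giving (8)!/(2!·2!) = 10080.

10080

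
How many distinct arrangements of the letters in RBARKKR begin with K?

With the first slot taken by K, it remains to arrange the other 6 letters (RBARKR).
Those 6 letters have R appearing 3 times, giving (6)!/(3!) = 120.

120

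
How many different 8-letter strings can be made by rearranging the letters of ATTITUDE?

ATTITUDE has 8 letters with T appearing 3 times.
The number of distinct arrangements is 8!/(3!) = 40320/6 = 6720.

6720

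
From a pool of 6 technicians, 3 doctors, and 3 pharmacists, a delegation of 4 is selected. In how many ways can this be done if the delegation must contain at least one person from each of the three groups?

243

Unrestricted: C(12,4) = 495 ways to pick any 4 of the 12.
Selections missing a whole group: no technicians → C(6,4) = 15; no doctors → C(9,4) = 126; no pharmacists → C(9,4) = 126.
Add back selections omitting two groups (i.e. drawn from a single group): C(6,4) + C(3,4) + C(3,4) = 15.
By inclusion–exclusion: 495 − 267 + 15 = 243.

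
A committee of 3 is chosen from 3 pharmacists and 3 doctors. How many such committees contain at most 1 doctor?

10

Split by how many doctors are chosen (0 through 1).
Sum: C(3,0)·C(3,3) + C(3,1)·C(3,2) = 1 + 9 = 10.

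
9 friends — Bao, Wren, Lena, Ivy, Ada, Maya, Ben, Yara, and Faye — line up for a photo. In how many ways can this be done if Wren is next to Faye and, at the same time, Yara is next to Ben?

Treat {Wren,Faye} as one block (2 orders) and {Yara,Ben} as another (2 orders).
That leaves 7 units to arrange: 2 × 2 × 7! = 4 × 5040 = 20160.

20160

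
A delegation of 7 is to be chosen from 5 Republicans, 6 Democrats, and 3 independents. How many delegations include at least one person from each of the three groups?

Total 7-person selections from all 14: C(14,7) = 3432.
Selections missing a whole group: no Republicans → C(9,7) = 36; no Democrats → C(8,7) = 8; no independents → C(11,7) = 330.
Add back selections omitting two groups (i.e. drawn from a single group): C(5,7) + C(6,7) + C(3,7) = 0.
By inclusion–exclusion: 3432 − 374 + 0 = 3058.

3058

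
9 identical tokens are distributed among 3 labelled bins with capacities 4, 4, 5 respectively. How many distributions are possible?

15

Without the upper bounds there are C(11,2) = 55 ways to split 9 among 3 bins.
Subtract solutions that violate a single cap (substitute x_i' = x_i − (cap_i+1)): x_1 ≥ 5 gives C(6,2) = 15; x_2 ≥ 5 gives C(6,2) = 15; x_3 ≥ 6 gives C(5,2) = 10. Together 40.
No two caps can be exceeded simultaneously, so the pair terms are all 0.
By inclusion–exclusion the count is 55 − 40 + 0 = 15.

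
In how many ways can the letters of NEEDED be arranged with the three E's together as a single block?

Treat the 3 copies of E as a single block. The multiset to arrange is then {EEE, D, D, N}, 4 items in all.
That gives (4)!/(2!) = 12 arrangements.

12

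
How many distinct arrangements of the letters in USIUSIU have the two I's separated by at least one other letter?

Total arrangements of USIUSIU: 7!/(3!·2!·2!) = 210.
Arrangements with the I's together: treat II as one letter, giving (6)!/(3!·2!) = 60.
Subtracting, 210 − 60 = 150 arrangements keep the I's apart.

150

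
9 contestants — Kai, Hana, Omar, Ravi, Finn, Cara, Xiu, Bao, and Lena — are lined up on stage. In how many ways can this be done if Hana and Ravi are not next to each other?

Of the 9! = 362880 arrangements, those with Hana and Ravi adjacent number 2 × 8! = 80640 (treat the pair as a block with 2 internal orders).
Complementary counting: 362880 − 80640 = 282240.

282240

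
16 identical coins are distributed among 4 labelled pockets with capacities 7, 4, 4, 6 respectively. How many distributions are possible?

Ignoring the caps, the number of non-negative solutions to x_1+…+x_4 = 16 is C(19,3) = 969.
Subtract solutions that violate a single cap (substitute x_i' = x_i − (cap_i+1)): x_1 ≥ 8 gives C(11,3) = 165; x_2 ≥ 5 gives C(14,3) = 364; x_3 ≥ 5 gives C(14,3) = 364; x_4 ≥ 7 gives C(12,3) = 220. Together 1113.
Add back pairs where two caps are both exceeded: 20 + 20 + 4 + 84 + 35 + 35 = 198.
By inclusion–exclusion the count is 969 − 1113 + 198 = 54.

54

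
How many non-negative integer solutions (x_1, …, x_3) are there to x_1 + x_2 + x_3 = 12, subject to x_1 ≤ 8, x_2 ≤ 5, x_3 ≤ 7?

38

Ignoring the caps, the number of non-negative solutions to x_1+…+x_3 = 12 is C(14,2) = 91.
Subtract solutions that violate a single cap (substitute x_i' = x_i − (cap_i+1)): x_1 ≥ 9 gives C(5,2) = 10; x_2 ≥ 6 gives C(8,2) = 28; x_3 ≥ 8 gives C(6,2) = 15. Together 53.
No two caps can be exceeded simultaneously, so the pair terms are all 0.
By inclusion–exclusion the count is 91 − 53 + 0 = 38.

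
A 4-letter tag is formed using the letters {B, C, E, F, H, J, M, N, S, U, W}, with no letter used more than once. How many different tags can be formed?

With no repetition, fill the 4 letters in order: 11 choices, then 10, down to 8.
11 × 10 × 9 × 8 = 7920.

7920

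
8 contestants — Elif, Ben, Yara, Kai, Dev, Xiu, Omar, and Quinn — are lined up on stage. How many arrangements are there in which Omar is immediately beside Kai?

Treat {Omar, Kai} as a single unit. There are 7 units to order, and the pair itself can be ordered 2 ways.
That gives 2 × 7! = 2 × 5040 = 10080.

10080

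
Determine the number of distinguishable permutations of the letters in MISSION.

Letter multiplicities in MISSION: I×2, M×1, N×1, O×1, S×2.
The number of distinct arrangements is 7!/(2!·2!) = 5040/4 = 1260.

1260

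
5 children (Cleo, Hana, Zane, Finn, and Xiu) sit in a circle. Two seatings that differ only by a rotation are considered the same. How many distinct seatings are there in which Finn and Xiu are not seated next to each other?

12

Without the restriction there are (4)! = 24 seatings.
Seatings with Finn beside Xiu: treat them as a block with 2 internal orders, giving 2 × (3)! = 12.
Subtracting, 24 − 12 = 12.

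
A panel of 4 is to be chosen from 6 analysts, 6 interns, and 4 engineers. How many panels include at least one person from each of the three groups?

936

Unrestricted: C(16,4) = 1820 ways to pick any 4 of the 16.
Subtract selections that omit an entire group: no analysts → C(10,4) = 210; no interns → C(10,4) = 210; no engineers → C(12,4) = 495.
Add back selections omitting two groups (i.e. drawn from a single group): C(6,4) + C(6,4) + C(4,4) = 31.
By inclusion–exclusion: 1820 − 915 + 31 = 936.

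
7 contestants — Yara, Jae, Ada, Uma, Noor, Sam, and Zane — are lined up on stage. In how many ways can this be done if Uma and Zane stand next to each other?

Glue Uma and Zane into one block (2 internal orders), leaving 6 units to arrange in a row.
So the count is 2·(6)! = 1440.

1440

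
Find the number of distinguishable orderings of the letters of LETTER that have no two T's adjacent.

120

There are 6!/(2!·2!) = 180 arrangements of LETTER in total.
Arrangements with the T's together: treat TT as one letter, giving (5)!/(2!) = 60.
Subtracting, 180 − 60 = 120 arrangements keep the T's apart.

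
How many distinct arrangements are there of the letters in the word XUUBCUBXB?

XUUBCUBXB has 9 letters with B appearing 3 times, U appearing 3 times, and X appearing twice.
Dividing 9! = 362880 by 3!·3!·2! = 72 for the repeated letters gives 5040.

5040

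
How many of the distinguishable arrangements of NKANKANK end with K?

Fix K in the last position and arrange the remaining 7 letters.
Those 7 letters have A appearing twice, K appearing twice, and N appearing 3 times, giving (7)!/(3!·2!·2!) = 210.

210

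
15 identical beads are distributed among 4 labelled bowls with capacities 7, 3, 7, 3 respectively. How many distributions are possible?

Ignoring the caps, the number of non-negative solutions to x_1+…+x_4 = 15 is C(18,3) = 816.
Subtract solutions that violate a single cap (substitute x_i' = x_i − (cap_i+1)): x_1 ≥ 8 gives C(10,3) = 120; x_2 ≥ 4 gives C(14,3) = 364; x_3 ≥ 8 gives C(10,3) = 120; x_4 ≥ 4 gives C(14,3) = 364. Together 968.
Add back pairs where two caps are both exceeded: 20 + 0 + 20 + 20 + 120 + 20 = 200.
By inclusion–exclusion the count is 816 − 968 + 200 = 48.

48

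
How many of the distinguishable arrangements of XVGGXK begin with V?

Fix V in the first position and arrange the remaining 5 letters.
Those 5 letters have G appearing twice and X appearing twice, giving (5)!/(2!·2!) = 30.

30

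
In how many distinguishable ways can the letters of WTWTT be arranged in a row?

10

WTWTT has 5 letters with T appearing 3 times and W appearing twice.
Dividing 5! = 120 by 3!·2! = 12 for the repeated letters gives 10.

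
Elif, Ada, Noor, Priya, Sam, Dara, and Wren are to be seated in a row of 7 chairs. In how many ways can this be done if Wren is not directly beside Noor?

There are 7! = 5040 arrangements in all. If Wren and Noor are adjacent, merging them into one block gives 2·(6)! = 1440 arrangements.
So 5040 − 1440 = 3600 arrangements keep them apart.

3600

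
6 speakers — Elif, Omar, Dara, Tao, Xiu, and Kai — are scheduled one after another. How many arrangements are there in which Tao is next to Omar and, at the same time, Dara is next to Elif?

Treat {Tao,Omar} as one block (2 orders) and {Dara,Elif} as another (2 orders).
That leaves 4 units to arrange: 2 × 2 × 4! = 4 × 24 = 96.

96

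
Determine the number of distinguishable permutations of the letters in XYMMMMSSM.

Letter multiplicities in XYMMMMSSM: M×5, S×2, X×1, Y×1.
The number of distinct arrangements is 9!/(5!·2!) = 362880/240 = 1512.

1512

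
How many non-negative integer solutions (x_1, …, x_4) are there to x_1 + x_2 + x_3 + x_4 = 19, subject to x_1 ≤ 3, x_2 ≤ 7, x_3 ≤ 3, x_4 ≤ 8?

Without the upper bounds there are C(22,3) = 1540 ways to split 19 among 4 variables.
Subtract solutions that violate a single cap (substitute x_i' = x_i − (cap_i+1)): x_1 ≥ 4 gives C(18,3) = 816; x_2 ≥ 8 gives C(14,3) = 364; x_3 ≥ 4 gives C(18,3) = 816; x_4 ≥ 9 gives C(13,3) = 286. Together 2282.
Add back pairs where two caps are both exceeded: 120 + 364 + 84 + 120 + 10 + 84 = 782.
Subtract triples: 20 + 0 + 10 + 0 = 30.
By inclusion–exclusion the count is 1540 − 2282 + 782 − 30 = 10.

10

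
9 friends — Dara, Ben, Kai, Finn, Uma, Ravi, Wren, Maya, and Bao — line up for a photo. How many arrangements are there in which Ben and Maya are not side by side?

282240

Of the 9! = 362880 arrangements, those with Ben and Maya adjacent number 2 × 8! = 80640 (treat the pair as a block with 2 internal orders).
So 362880 − 80640 = 282240 arrangements keep them apart.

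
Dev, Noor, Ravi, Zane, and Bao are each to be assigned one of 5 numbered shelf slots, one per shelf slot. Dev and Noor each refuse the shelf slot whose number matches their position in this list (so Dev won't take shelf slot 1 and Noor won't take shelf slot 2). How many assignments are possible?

Let Aᵢ (for i ∈ {1, 2}) be the placements that put person i in their forbidden shelf slot. Any j of these fix j positions, leaving (5−j)! ways to fill the rest, and there are C(2,j) ways to pick which j.
By inclusion–exclusion, the number of valid placements is Σ_{j=0}^{2} (−1)^j C(2,j)·(5−j)!.
Computing: 120 − 48 + 6 = 78.

78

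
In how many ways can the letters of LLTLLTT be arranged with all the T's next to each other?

Treat the 3 copies of T as a single block. The multiset to arrange is then {TTT, L, L, L, L}, 5 items in all.
That gives (5)!/(4!) = 5 arrangements.

5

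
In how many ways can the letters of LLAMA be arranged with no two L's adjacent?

Total arrangements of LLAMA: 5!/(2!·2!) = 30.
If the two L's are adjacent, glue them into one block, leaving 4 items to arrange: (4)!/(2!) = 12 ways.
Subtracting, 30 − 12 = 18 arrangements keep the L's apart.

18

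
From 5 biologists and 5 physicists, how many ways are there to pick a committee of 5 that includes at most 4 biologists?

251

Split by how many biologists are chosen (0 through 4).
Sum: C(5,0)·C(5,5) + C(5,1)·C(5,4) + C(5,2)·C(5,3) + C(5,3)·C(5,2) + C(5,4)·C(5,1) = 1 + 25 + 100 + 100 + 25 = 251.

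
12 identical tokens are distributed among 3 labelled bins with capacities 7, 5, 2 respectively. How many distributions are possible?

Ignoring the caps, the number of non-negative solutions to x_1+…+x_3 = 12 is C(14,2) = 91.
Subtract solutions that violate a single cap (substitute x_i' = x_i − (cap_i+1)): x_1 ≥ 8 gives C(6,2) = 15; x_2 ≥ 6 gives C(8,2) = 28; x_3 ≥ 3 gives C(11,2) = 55. Together 98.
Add back pairs where two caps are both exceeded: 0 + 3 + 10 = 13.
By inclusion–exclusion the count is 91 − 98 + 13 = 6.

6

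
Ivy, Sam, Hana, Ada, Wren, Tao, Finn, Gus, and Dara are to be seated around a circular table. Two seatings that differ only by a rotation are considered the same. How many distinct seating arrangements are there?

Fix one person's seat to break rotational symmetry; the remaining 8 people can be arranged in (8)! = 40320 ways.

40320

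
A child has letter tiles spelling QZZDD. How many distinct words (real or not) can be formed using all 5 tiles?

30

QZZDD has 5 letters with D appearing twice and Z appearing twice.
The number of distinct arrangements is 5!/(2!·2!) = 120/4 = 30.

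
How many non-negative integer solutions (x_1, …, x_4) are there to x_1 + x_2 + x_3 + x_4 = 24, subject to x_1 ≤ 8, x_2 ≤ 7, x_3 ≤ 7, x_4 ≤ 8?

Without the upper bounds there are C(27,3) = 2925 ways to split 24 among 4 variables.
Subtract solutions that violate a single cap (substitute x_i' = x_i − (cap_i+1)): x_1 ≥ 9 gives C(18,3) = 816; x_2 ≥ 8 gives C(19,3) = 969; x_3 ≥ 8 gives C(19,3) = 969; x_4 ≥ 9 gives C(18,3) = 816. Together 3570.
Add back pairs where two caps are both exceeded: 120 + 120 + 84 + 165 + 120 + 120 = 729.
By inclusion–exclusion the count is 2925 − 3570 + 729 = 84.

84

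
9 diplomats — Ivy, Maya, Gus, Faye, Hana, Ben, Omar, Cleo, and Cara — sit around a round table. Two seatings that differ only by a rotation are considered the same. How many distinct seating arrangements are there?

40320

Seat Ivy anywhere (absorbing the rotational symmetry), then permute the other 8: (8)! = 40320.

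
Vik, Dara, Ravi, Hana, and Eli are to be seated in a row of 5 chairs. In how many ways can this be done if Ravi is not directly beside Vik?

72

There are 5! = 120 arrangements in all. If Ravi and Vik are adjacent, merging them into one block gives 2·(4)! = 48 arrangements.
So 120 − 48 = 72 arrangements keep them apart.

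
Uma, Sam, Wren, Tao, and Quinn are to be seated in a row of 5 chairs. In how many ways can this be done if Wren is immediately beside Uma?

48

Glue Wren and Uma into one block (2 internal orders), leaving 4 units to arrange in a row.
So the count is 2·(4)! = 48.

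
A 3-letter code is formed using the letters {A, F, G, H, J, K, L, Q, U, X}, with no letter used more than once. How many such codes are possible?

This is a permutation of 3 out of 10: P(10,3) = 10!/7!.
That product is 10 × 9 × 8 = 720.

720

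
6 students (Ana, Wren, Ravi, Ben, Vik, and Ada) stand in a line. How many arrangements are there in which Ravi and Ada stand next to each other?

240

Place the 4 others and the Ravi-Ada pair as 5 objects in a line; the pair has 2 internal arrangements.
So the count is 2·(5)! = 240.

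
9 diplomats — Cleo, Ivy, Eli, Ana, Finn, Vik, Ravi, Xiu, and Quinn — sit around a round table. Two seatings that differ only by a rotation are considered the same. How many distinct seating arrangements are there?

Seat Cleo anywhere (absorbing the rotational symmetry), then permute the other 8: (8)! = 40320.

40320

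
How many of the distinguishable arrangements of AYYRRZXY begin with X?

With the first slot taken by X, it remains to arrange the other 7 letters (AYYRRZY).
Those 7 letters have R appearing twice and Y appearing 3 times, giving (7)!/(3!·2!) = 420.

420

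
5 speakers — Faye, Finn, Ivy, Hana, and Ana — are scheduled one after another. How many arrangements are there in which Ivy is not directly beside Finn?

Of the 5! = 120 arrangements, those with Ivy and Finn adjacent number 2 × 4! = 48 (treat the pair as a block with 2 internal orders).
Complementary counting: 120 − 48 = 72.

72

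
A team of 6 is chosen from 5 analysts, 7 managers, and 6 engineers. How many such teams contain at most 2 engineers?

Split by how many engineers are chosen (0 through 2).
Sum: C(6,0)·C(12,6) + C(6,1)·C(12,5) + C(6,2)·C(12,4) = 924 + 4752 + 7425 = 13101.

13101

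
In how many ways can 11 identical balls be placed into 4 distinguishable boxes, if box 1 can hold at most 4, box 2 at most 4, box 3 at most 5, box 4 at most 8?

Ignoring the caps, the number of non-negative solutions to x_1+…+x_4 = 11 is C(14,3) = 364.
Subtract solutions that violate a single cap (substitute x_i' = x_i − (cap_i+1)): x_1 ≥ 5 gives C(9,3) = 84; x_2 ≥ 5 gives C(9,3) = 84; x_3 ≥ 6 gives C(8,3) = 56; x_4 ≥ 9 gives C(5,3) = 10. Together 234.
Add back pairs where two caps are both exceeded: 4 + 1 + 0 + 1 + 0 + 0 = 6.
By inclusion–exclusion the count is 364 − 234 + 6 = 136.

136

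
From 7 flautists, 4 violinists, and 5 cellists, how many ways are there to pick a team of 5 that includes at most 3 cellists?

Split by how many cellists are chosen (0 through 3).
Sum: C(5,0)·C(11,5) + C(5,1)·C(11,4) + C(5,2)·C(11,3) + C(5,3)·C(11,2) = 462 + 1650 + 1650 + 550 = 4312.

4312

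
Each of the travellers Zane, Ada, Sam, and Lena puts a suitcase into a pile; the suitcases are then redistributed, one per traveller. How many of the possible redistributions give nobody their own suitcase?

Count assignments avoiding every fixed point. For any j of the 4 travellers fixed to their own suitcase, the other 4−j can be arranged in (4−j)! ways.
By inclusion–exclusion this is Σ_{j=0}^{4} (−1)^j C(4,j)·(4−j)!.
Computing: 24 − 24 + 12 − 4 + 1 = 9.

9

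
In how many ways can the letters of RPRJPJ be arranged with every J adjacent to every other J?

30

Treat the 2 copies of J as a single block. The multiset to arrange is then {JJ, P, P, R, R}, 5 items in all.
That gives (5)!/(2!·2!) = 30 arrangements.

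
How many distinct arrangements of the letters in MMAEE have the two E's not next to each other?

18

Total arrangements of MMAEE: 5!/(2!·2!) = 30.
Arrangements with the E's together: treat EE as one letter, giving (4)!/(2!) = 12.
Subtracting, 30 − 12 = 18 arrangements keep the E's apart.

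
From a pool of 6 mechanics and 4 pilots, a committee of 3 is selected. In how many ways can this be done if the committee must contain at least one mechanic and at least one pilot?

Unrestricted: C(10,3) = 120 ways to pick any 3 of the 10.
Subtract selections that omit an entire group: no mechanics → C(4,3) = 4; no pilots → C(6,3) = 20.
Both groups omitted at once is impossible, so 120 − 24 = 96.

96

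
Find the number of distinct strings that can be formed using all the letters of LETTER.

180

LETTER has 6 letters with E appearing twice and T appearing twice.
So there are 6! / (2!·2!) = 180 distinguishable arrangements.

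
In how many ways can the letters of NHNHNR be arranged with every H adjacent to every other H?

20

Treat the 2 copies of H as a single block. The multiset to arrange is then {HH, N, N, N, R}, 5 items in all.
That gives (5)!/(3!) = 20 arrangements.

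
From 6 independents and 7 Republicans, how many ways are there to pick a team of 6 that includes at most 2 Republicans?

358

Split by how many Republicans are chosen (0 through 2).
Sum: C(7,0)·C(6,6) + C(7,1)·C(6,5) + C(7,2)·C(6,4) = 1 + 42 + 315 = 358.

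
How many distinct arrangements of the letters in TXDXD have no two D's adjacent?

Total arrangements of TXDXD: 5!/(2!·2!) = 30.
Arrangements with the D's together: treat DD as one letter, giving (4)!/(2!) = 12.
Subtracting, 30 − 12 = 18 arrangements keep the D's apart.

18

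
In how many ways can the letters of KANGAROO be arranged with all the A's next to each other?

2520

Treat the 2 copies of A as a single block. The multiset to arrange is then {AA, G, K, N, O, O, R}, 7 items in all.
That gives (7)!/(2!) = 2520 arrangements.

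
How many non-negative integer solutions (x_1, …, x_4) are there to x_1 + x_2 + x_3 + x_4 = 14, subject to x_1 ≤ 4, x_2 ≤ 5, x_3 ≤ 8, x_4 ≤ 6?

154

Without the upper bounds there are C(17,3) = 680 ways to split 14 among 4 variables.
Subtract solutions that violate a single cap (substitute x_i' = x_i − (cap_i+1)): x_1 ≥ 5 gives C(12,3) = 220; x_2 ≥ 6 gives C(11,3) = 165; x_3 ≥ 9 gives C(8,3) = 56; x_4 ≥ 7 gives C(10,3) = 120. Together 561.
Add back pairs where two caps are both exceeded: 20 + 1 + 10 + 0 + 4 + 0 = 35.
By inclusion–exclusion the count is 680 − 561 + 35 = 154.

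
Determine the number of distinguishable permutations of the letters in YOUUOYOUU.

The 9 letters of YOUUOYOUU have repeats: O appearing 3 times, U appearing 4 times, and Y appearing twice.
The number of distinct arrangements is 9!/(4!·3!·2!) = 362880/288 = 1260.

1260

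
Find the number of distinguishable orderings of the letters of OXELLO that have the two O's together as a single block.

Treat the 2 copies of O as a single block. The multiset to arrange is then {OO, E, L, L, X}, 5 items in all.
That gives (5)!/(2!) = 60 arrangements.

60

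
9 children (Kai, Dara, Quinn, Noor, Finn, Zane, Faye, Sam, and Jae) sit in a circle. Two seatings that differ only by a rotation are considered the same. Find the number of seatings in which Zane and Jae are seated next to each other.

10080

Treat {Zane, Jae} as one unit (2 internal orders) and seat the resulting 8 units around the table: (7)! circular arrangements.
So 2 × (7)! = 2 × 5040 = 10080.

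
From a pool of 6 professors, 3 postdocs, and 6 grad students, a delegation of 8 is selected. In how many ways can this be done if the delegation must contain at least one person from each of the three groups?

With no constraint there are C(15,8) = 6435 possible selections.
Selections missing a whole group: no professors → C(9,8) = 9; no postdocs → C(12,8) = 495; no grad students → C(9,8) = 9.
Add back selections omitting two groups (i.e. drawn from a single group): C(6,8) + C(3,8) + C(6,8) = 0.
By inclusion–exclusion: 6435 − 513 + 0 = 5922.

5922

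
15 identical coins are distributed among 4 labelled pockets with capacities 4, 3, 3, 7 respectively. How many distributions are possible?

By stars and bars, unrestricted non-negative solutions to x_1+…+x_4 = 15 number C(15+3,3) = 816.
Subtract solutions that violate a single cap (substitute x_i' = x_i − (cap_i+1)): x_1 ≥ 5 gives C(13,3) = 286; x_2 ≥ 4 gives C(14,3) = 364; x_3 ≥ 4 gives C(14,3) = 364; x_4 ≥ 8 gives C(10,3) = 120. Together 1134.
Add back pairs where two caps are both exceeded: 84 + 84 + 10 + 120 + 20 + 20 = 338.
Subtract triples: 10 + 0 + 0 + 0 = 10.
By inclusion–exclusion the count is 816 − 1134 + 338 − 10 = 10.

10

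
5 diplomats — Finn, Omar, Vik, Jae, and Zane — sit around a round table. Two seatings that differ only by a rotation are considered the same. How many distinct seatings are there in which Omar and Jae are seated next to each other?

12

Treat {Omar, Jae} as one unit (2 internal orders) and seat the resulting 4 units around the table: (3)! circular arrangements.
So 2 × (3)! = 2 × 6 = 12.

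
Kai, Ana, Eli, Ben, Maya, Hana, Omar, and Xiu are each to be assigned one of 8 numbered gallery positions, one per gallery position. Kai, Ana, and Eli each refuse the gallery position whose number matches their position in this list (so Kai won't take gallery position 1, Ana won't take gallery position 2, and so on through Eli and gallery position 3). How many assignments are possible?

27240

Let Aᵢ (for i ∈ {1, 2, 3}) be the placements that put person i in their forbidden gallery position. Any j of these fix j positions, leaving (8−j)! ways to fill the rest, and there are C(3,j) ways to pick which j.
By inclusion–exclusion, the number of valid placements is Σ_{j=0}^{3} (−1)^j C(3,j)·(8−j)!.
Computing: 40320 − 15120 + 2160 − 120 = 27240.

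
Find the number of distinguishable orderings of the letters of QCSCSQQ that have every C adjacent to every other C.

60

Treat the 2 copies of C as a single block. The multiset to arrange is then {CC, Q, Q, Q, S, S}, 6 items in all.
That gives (6)!/(3!·2!) = 60 arrangements.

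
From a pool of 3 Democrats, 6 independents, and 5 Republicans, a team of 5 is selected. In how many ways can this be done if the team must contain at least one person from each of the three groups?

Total 5-person selections from all 14: C(14,5) = 2002.
Selections missing a whole group: no Democrats → C(11,5) = 462; no independents → C(8,5) = 56; no Republicans → C(9,5) = 126.
Add back selections omitting two groups (i.e. drawn from a single group): C(3,5) + C(6,5) + C(5,5) = 7.
By inclusion–exclusion: 2002 − 644 + 7 = 1365.

1365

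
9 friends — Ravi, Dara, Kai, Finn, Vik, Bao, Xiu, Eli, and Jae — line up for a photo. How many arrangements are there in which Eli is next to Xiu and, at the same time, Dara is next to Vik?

Treat {Eli,Xiu} as one block (2 orders) and {Dara,Vik} as another (2 orders).
That leaves 7 units to arrange: 2 × 2 × 7! = 4 × 5040 = 20160.

20160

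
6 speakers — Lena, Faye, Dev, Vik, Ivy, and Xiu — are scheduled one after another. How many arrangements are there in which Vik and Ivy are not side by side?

There are 6! = 720 arrangements in all. If Vik and Ivy are adjacent, merging them into one block gives 2·(5)! = 240 arrangements.
So 720 − 240 = 480 arrangements keep them apart.

480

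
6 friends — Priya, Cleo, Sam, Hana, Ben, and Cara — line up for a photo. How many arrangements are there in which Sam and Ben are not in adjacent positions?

There are 6! = 720 arrangements in all. If Sam and Ben are adjacent, merging them into one block gives 2·(5)! = 240 arrangements.
So 720 − 240 = 480 arrangements keep them apart.

480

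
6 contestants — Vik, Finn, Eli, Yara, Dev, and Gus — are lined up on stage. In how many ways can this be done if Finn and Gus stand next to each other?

240

Glue Finn and Gus into one block (2 internal orders), leaving 5 units to arrange in a row.
So the count is 2·(5)! = 240.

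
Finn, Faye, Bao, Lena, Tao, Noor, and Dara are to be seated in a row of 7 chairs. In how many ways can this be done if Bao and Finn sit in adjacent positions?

1440

Treat {Bao, Finn} as a single unit. There are 6 units to order, and the pair itself can be ordered 2 ways.
So the count is 2·(6)! = 1440.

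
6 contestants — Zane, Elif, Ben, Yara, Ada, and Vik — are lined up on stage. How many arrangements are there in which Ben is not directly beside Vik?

480

Of the 6! = 720 arrangements, those with Ben and Vik adjacent number 2 × 5! = 240 (treat the pair as a block with 2 internal orders).
Complementary counting: 720 − 240 = 480.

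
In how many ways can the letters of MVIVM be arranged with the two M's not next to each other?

18

Total arrangements of MVIVM: 5!/(2!·2!) = 30.
Arrangements with the M's together: treat MM as one letter, giving (4)!/(2!) = 12.
Hence 30 − 12 = 18.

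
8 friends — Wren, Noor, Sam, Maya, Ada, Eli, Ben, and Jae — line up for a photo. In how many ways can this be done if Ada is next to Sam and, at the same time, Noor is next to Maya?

Treat {Ada,Sam} as one block (2 orders) and {Noor,Maya} as another (2 orders).
That leaves 6 units to arrange: 2 × 2 × 6! = 4 × 720 = 2880.

2880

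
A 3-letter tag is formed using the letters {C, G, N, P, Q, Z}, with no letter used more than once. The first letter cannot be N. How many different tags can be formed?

The first letter has 6−1 = 5 choices (anything except N).
The remaining 2 letters are filled from the other 5 symbols without repetition: 5 × 4 = 20.
Total: 5 × 20 = 100.

100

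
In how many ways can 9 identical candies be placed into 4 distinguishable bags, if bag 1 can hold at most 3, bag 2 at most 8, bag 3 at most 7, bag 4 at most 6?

149

By stars and bars, unrestricted non-negative solutions to x_1+…+x_4 = 9 number C(9+3,3) = 220.
Subtract solutions that violate a single cap (substitute x_i' = x_i − (cap_i+1)): x_1 ≥ 4 gives C(8,3) = 56; x_2 ≥ 9 gives C(3,3) = 1; x_3 ≥ 8 gives C(4,3) = 4; x_4 ≥ 7 gives C(5,3) = 10. Together 71.
No two caps can be exceeded simultaneously, so the pair terms are all 0.
By inclusion–exclusion the count is 220 − 71 + 0 = 149.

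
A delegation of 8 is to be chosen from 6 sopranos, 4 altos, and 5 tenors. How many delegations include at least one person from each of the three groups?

6216

Total 8-person selections from all 15: C(15,8) = 6435.
Subtract selections that omit an entire group: no sopranos → C(9,8) = 9; no altos → C(11,8) = 165; no tenors → C(10,8) = 45.
Add back selections omitting two groups (i.e. drawn from a single group): C(6,8) + C(4,8) + C(5,8) = 0.
By inclusion–exclusion: 6435 − 219 + 0 = 6216.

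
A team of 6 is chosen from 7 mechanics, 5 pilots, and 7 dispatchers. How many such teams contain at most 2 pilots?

23023

Split by how many pilots are chosen (0 through 2).
Sum: C(5,0)·C(14,6) + C(5,1)·C(14,5) + C(5,2)·C(14,4) = 3003 + 10010 + 10010 = 23023.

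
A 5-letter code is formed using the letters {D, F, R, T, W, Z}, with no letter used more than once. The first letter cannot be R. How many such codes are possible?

600

The first letter has 6−1 = 5 choices (anything except R).
The remaining 4 letters are filled from the other 5 symbols without repetition: 5 × 4 × 3 × 2 = 120.
Total: 5 × 120 = 600.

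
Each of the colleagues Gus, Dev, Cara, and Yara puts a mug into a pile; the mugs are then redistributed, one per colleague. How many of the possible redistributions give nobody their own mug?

Count assignments avoiding every fixed point. For any j of the 4 colleagues fixed to their own mug, the other 4−j can be arranged in (4−j)! ways.
By inclusion–exclusion this is Σ_{j=0}^{4} (−1)^j C(4,j)·(4−j)!.
Computing: 24 − 24 + 12 − 4 + 1 = 9.

9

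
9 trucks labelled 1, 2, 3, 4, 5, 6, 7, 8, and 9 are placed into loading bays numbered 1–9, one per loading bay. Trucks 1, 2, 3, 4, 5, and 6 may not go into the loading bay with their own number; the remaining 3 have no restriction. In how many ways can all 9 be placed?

183822

Let Aᵢ (for 1 ≤ i ≤ 6) be the placements that put truck i in its forbidden loading bay. Any j of these fix j positions, leaving (9−j)! ways to fill the rest, and there are C(6,j) ways to pick which j.
By inclusion–exclusion, the number of valid placements is Σ_{j=0}^{6} (−1)^j C(6,j)·(9−j)!.
Computing: 362880 − 241920 + 75600 − 14400 + 1800 − 144 + 6 = 183822.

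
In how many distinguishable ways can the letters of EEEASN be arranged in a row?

120

EEEASN has 6 letters with E appearing 3 times.
The number of distinct arrangements is 6!/(3!) = 720/6 = 120.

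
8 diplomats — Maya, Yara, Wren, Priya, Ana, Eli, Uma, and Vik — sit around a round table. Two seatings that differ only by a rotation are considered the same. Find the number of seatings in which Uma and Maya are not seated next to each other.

Without the restriction there are (7)! = 5040 seatings.
Those with Uma next to Maya: fuse the pair into one unit and seat 7 units around a circle — 2·(6)! = 1440.
Subtracting, 5040 − 1440 = 3600.

3600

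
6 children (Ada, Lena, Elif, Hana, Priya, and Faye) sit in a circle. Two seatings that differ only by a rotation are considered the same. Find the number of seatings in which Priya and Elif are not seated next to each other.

72

All circular seatings of 6 people number (5)! = 120.
Those with Priya next to Elif: fuse the pair into one unit and seat 5 units around a circle — 2·(4)! = 48.
Subtracting, 120 − 48 = 72.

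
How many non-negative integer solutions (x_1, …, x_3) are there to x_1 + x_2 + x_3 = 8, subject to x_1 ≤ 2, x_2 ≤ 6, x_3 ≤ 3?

By stars and bars, unrestricted non-negative solutions to x_1+…+x_3 = 8 number C(8+2,2) = 45.
Subtract solutions that violate a single cap (substitute x_i' = x_i − (cap_i+1)): x_1 ≥ 3 gives C(7,2) = 21; x_2 ≥ 7 gives C(3,2) = 3; x_3 ≥ 4 gives C(6,2) = 15. Together 39.
Add back pairs where two caps are both exceeded: 0 + 3 + 0 = 3.
By inclusion–exclusion the count is 45 − 39 + 3 = 9.

9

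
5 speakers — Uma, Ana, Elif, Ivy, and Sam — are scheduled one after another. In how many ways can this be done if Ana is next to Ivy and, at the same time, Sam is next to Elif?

Treat {Ana,Ivy} as one block (2 orders) and {Sam,Elif} as another (2 orders).
That leaves 3 units to arrange: 2 × 2 × 3! = 4 × 6 = 24.

24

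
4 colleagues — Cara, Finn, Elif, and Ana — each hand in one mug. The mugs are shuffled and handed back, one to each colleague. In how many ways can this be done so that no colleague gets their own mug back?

This is the derangement count D_4: permutations of 4 items with no fixed point.
By inclusion–exclusion this is Σ_{j=0}^{4} (−1)^j C(4,j)·(4−j)!.
Computing: 24 − 24 + 12 − 4 + 1 = 9.

9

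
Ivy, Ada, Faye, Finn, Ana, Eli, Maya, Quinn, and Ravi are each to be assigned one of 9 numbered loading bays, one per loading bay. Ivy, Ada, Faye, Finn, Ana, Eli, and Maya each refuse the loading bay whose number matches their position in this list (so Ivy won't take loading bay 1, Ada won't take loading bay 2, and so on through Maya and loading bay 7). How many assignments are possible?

165016

Let Aᵢ (for 1 ≤ i ≤ 7) be the placements that put person i in their forbidden loading bay. Any j of these fix j positions, leaving (9−j)! ways to fill the rest, and there are C(7,j) ways to pick which j.
By inclusion–exclusion, the number of valid placements is Σ_{j=0}^{7} (−1)^j C(7,j)·(9−j)!.
Computing: 362880 − 282240 + 105840 − 25200 + 4200 − 504 + 42 − 2 = 165016.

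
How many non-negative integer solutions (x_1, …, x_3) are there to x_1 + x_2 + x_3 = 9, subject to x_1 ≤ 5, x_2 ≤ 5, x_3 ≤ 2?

Ignoring the caps, the number of non-negative solutions to x_1+…+x_3 = 9 is C(11,2) = 55.
Subtract solutions that violate a single cap (substitute x_i' = x_i − (cap_i+1)): x_1 ≥ 6 gives C(5,2) = 10; x_2 ≥ 6 gives C(5,2) = 10; x_3 ≥ 3 gives C(8,2) = 28. Together 48.
Add back pairs where two caps are both exceeded: 0 + 1 + 1 = 2.
By inclusion–exclusion the count is 55 − 48 + 2 = 9.

9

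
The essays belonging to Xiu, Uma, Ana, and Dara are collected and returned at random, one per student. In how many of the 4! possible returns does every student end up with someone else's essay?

Let Aᵢ be the assignments in which student i gets their own essay. We want the size of the complement of A₁∪…∪A_4.
By inclusion–exclusion this is Σ_{j=0}^{4} (−1)^j C(4,j)·(4−j)!.
Computing: 24 − 24 + 12 − 4 + 1 = 9.

9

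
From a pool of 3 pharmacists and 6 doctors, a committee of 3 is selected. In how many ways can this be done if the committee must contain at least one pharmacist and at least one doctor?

63

With no constraint there are C(9,3) = 84 possible selections.
Selections missing a whole group: no pharmacists → C(6,3) = 20; no doctors → C(3,3) = 1.
Both groups omitted at once is impossible, so 84 − 21 = 63.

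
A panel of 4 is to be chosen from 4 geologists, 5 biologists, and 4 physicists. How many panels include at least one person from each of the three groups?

Unrestricted: C(13,4) = 715 ways to pick any 4 of the 13.
Selections missing a whole group: no geologists → C(9,4) = 126; no biologists → C(8,4) = 70; no physicists → C(9,4) = 126.
Add back selections omitting two groups (i.e. drawn from a single group): C(4,4) + C(5,4) + C(4,4) = 7.
By inclusion–exclusion: 715 − 322 + 7 = 400.

400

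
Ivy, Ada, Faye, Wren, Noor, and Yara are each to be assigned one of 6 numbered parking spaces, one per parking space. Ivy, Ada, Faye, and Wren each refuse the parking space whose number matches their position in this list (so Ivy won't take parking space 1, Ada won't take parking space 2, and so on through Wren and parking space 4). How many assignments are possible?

362

Let Aᵢ (for 1 ≤ i ≤ 4) be the placements that put person i in their forbidden parking space. Any j of these fix j positions, leaving (6−j)! ways to fill the rest, and there are C(4,j) ways to pick which j.
By inclusion–exclusion, the number of valid placements is Σ_{j=0}^{4} (−1)^j C(4,j)·(6−j)!.
Computing: 720 − 480 + 144 − 24 + 2 = 362.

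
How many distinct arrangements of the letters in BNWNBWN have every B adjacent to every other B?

60

Treat the 2 copies of B as a single block. The multiset to arrange is then {BB, N, N, N, W, W}, 6 items in all.
That gives (6)!/(3!·2!) = 60 arrangements.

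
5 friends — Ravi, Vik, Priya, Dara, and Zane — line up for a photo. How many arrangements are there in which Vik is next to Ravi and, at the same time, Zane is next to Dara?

Treat {Vik,Ravi} as one block (2 orders) and {Zane,Dara} as another (2 orders).
That leaves 3 units to arrange: 2 × 2 × 3! = 4 × 6 = 24.

24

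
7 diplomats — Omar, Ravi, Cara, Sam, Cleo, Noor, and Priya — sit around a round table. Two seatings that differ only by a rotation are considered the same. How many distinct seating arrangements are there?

Fix one person's seat to break rotational symmetry; the remaining 6 people can be arranged in (6)! = 720 ways.

720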